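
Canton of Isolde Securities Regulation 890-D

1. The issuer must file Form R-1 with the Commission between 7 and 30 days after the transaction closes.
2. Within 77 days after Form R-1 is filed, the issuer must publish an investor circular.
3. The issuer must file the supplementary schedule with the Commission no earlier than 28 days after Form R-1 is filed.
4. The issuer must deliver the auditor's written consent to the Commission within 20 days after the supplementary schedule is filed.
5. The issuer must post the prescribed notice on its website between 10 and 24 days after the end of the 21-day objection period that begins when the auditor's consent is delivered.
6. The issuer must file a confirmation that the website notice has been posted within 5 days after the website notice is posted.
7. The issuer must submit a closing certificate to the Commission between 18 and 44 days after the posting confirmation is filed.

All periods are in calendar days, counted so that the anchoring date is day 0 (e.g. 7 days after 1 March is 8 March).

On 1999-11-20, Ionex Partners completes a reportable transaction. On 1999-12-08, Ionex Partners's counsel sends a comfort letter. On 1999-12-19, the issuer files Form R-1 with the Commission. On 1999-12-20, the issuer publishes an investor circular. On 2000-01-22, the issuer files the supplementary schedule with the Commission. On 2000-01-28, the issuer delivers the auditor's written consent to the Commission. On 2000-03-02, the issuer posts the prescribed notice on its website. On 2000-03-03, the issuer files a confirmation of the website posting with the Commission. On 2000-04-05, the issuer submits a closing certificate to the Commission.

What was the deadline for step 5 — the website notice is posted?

2000-03-13

The auditor's consent is delivered on 2000-01-28; the 21-day objection period therefore ends 2000-02-18, and step 5 runs from that date. The window is 10–24 days after 2000-02-18; it closes on 2000-03-13.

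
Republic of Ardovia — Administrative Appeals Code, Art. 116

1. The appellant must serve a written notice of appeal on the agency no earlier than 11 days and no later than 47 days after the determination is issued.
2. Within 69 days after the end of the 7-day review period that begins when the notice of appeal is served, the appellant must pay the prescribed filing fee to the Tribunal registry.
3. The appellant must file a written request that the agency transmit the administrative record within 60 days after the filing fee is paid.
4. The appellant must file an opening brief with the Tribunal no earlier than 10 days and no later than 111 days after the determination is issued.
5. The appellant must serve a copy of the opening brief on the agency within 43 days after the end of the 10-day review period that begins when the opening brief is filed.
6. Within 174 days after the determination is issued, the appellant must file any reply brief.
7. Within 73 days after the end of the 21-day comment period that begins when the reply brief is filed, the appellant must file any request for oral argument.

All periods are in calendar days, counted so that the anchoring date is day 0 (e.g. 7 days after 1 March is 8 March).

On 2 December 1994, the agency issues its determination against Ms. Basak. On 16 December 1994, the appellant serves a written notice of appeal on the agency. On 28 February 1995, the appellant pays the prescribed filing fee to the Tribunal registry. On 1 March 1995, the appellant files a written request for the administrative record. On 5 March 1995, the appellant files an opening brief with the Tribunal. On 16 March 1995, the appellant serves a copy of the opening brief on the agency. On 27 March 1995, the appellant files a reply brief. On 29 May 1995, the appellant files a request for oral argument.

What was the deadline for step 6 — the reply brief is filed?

Step 6 runs from 2 December 1994, when the determination is issued. 174 days after 2 December 1994 is 25 May 1995.

25 May 1995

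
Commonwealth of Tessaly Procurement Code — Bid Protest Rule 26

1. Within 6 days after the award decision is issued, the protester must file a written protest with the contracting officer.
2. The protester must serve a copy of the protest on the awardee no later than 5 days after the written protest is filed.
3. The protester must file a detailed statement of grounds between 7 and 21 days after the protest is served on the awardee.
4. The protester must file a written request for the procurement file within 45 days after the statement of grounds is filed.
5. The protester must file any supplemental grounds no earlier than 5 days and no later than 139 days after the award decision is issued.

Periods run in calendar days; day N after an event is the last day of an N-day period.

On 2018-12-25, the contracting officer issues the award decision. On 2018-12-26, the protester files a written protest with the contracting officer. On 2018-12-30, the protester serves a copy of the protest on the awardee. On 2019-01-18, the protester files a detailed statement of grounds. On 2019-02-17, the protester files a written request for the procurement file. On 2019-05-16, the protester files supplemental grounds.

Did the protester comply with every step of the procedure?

Step 1: 6 days after 2018-12-25 (when the award decision is issued) is 2018-12-31; completed 2018-12-26, before the deadline.
Step 2: 5 days after 2018-12-26 (when the written protest is filed) is 2018-12-31; done 2018-12-30 — timely.
Step 3: the window is 7–21 days after 2018-12-30 (when the protest is served on the awardee), so 2019-01-06 through 2019-01-20; done 2019-01-18, which is between those dates.
Step 4: 45 days after 2019-01-18 (when the statement of grounds is filed) is 2019-03-04; done 2019-02-17 — timely.
Step 5: the window is 5–139 days after 2018-12-25 (when the award decision is issued), so 2018-12-30 through 2019-05-13; done 2019-05-16 — 3 days after the window closed.

No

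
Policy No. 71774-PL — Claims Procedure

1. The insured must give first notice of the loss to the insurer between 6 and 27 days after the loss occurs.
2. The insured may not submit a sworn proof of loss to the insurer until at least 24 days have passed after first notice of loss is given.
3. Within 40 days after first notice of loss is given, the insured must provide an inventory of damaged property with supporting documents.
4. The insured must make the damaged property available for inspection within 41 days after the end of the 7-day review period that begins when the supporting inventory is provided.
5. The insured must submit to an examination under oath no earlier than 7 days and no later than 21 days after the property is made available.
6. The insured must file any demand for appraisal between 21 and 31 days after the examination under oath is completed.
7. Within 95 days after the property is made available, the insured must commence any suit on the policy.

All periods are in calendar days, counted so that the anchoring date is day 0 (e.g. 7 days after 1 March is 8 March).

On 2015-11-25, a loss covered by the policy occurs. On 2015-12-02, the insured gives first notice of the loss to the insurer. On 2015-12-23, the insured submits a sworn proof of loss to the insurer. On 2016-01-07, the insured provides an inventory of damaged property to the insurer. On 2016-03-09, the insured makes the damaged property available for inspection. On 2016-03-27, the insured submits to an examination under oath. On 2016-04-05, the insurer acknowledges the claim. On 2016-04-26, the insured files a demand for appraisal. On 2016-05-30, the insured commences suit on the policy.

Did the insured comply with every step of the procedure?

Step 1 — 6 and 27 days from 2015-11-25 (when the loss occurs) are 2015-12-01 and 2015-12-22 respectively; 2015-12-02 falls inside that range.
Step 2 — must wait 24 days from 2015-12-02 (when first notice of loss is given), so not before 2015-12-26; 2015-12-23 is 3 days before the earliest permitted date.
That is the first point of non-compliance.

No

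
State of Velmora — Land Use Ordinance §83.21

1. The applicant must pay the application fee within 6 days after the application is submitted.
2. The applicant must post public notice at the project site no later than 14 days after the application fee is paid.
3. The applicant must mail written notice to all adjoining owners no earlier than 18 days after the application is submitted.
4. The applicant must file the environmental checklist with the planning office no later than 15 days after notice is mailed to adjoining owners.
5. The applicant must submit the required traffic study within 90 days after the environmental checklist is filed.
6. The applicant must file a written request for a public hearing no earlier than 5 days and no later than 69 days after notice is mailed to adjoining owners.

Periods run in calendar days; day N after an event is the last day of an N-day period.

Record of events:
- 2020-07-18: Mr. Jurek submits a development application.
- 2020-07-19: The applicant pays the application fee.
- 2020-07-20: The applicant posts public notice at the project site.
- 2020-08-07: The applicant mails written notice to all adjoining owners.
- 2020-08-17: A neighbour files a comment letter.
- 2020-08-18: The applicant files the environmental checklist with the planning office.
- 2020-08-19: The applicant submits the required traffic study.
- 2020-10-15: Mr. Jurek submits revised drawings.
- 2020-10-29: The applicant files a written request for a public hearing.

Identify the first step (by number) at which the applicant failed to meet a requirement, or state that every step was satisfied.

Step 1 — counting 6 days from 2020-07-18 (when the application is submitted) gives a deadline of 2020-07-24; 2020-07-19 is within that limit.
Step 2 — counting 14 days from 2020-07-19 (when the application fee is paid) gives a deadline of 2020-08-02; completed 2020-07-20, before the deadline.
Step 3 — must wait 18 days from 2020-07-18 (when the application is submitted), so not before 2020-08-05; done 2020-08-07, after the minimum wait.
Step 4 — counting 15 days from 2020-08-07 (when notice is mailed to adjoining owners) gives a deadline of 2020-08-22; done 2020-08-18 — timely.
Step 5 — counting 90 days from 2020-08-18 (when the environmental checklist is filed) gives a deadline of 2020-11-16; completed 2020-08-19, before the deadline.
Step 6 — 5 and 69 days from 2020-08-07 (when notice is mailed to adjoining owners) are 2020-08-12 and 2020-10-15 respectively; done 2020-10-29 — 14 days after the window closed.
The procedure was therefore not followed at step 6.

Step 6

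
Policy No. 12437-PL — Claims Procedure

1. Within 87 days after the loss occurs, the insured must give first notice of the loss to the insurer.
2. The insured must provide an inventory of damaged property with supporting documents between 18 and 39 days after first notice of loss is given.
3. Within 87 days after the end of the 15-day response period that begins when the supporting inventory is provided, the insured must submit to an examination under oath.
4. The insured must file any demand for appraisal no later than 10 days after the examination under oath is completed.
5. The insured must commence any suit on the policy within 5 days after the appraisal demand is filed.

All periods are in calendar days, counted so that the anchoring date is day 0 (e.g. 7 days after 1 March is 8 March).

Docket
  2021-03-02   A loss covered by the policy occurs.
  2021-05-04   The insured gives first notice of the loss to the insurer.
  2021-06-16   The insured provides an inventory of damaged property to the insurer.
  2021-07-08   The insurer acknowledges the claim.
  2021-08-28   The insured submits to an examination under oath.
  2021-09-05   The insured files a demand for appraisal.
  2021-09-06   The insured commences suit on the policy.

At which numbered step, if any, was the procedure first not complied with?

(1) due by 2021-03-02 + 87 days = 2021-05-28; done 2021-05-04 — timely.
(2) the permitted window runs from 2021-05-04 + 18 = 2021-05-22 to 2021-05-04 + 39 = 2021-06-12; done 2021-06-16 — 4 days after the window closed.

Step 2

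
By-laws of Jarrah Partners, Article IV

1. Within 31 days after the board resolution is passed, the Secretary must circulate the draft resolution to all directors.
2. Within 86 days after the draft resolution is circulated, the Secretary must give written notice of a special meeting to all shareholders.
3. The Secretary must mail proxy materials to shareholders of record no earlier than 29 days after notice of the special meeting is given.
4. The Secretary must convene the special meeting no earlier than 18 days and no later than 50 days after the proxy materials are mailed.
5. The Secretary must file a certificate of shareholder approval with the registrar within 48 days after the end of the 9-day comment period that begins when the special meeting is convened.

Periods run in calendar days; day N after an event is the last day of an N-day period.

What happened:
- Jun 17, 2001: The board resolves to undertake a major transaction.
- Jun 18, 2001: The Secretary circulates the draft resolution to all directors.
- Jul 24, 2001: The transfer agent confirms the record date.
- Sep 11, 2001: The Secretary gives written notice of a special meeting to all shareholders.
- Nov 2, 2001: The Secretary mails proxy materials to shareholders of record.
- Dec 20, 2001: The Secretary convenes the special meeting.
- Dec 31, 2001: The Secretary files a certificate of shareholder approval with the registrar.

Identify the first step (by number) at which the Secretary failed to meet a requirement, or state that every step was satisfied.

None — every step was satisfied

Step 1 — counting 31 days from Jun 17, 2001 (when the board resolution is passed) gives a deadline of Jul 18, 2001; completed Jun 18, 2001, before the deadline.
Step 2 — counting 86 days from Jun 18, 2001 (when the draft resolution is circulated) gives a deadline of Sep 12, 2001; done Sep 11, 2001 — timely.
Step 3 — must wait 29 days from Sep 11, 2001 (when notice of the special meeting is given), so not before Oct 10, 2001; Nov 2, 2001 is on or after that date.
Step 4 — 18 and 50 days from Nov 2, 2001 (when the proxy materials are mailed) are Nov 20, 2001 and Dec 22, 2001 respectively; done Dec 20, 2001 — within the window.
Step 5 — counting 48 days from Dec 29, 2001 (end of the 9-day comment period, which began when the special meeting is convened on Dec 20, 2001) gives a deadline of Feb 15, 2002; done Dec 31, 2001 — timely.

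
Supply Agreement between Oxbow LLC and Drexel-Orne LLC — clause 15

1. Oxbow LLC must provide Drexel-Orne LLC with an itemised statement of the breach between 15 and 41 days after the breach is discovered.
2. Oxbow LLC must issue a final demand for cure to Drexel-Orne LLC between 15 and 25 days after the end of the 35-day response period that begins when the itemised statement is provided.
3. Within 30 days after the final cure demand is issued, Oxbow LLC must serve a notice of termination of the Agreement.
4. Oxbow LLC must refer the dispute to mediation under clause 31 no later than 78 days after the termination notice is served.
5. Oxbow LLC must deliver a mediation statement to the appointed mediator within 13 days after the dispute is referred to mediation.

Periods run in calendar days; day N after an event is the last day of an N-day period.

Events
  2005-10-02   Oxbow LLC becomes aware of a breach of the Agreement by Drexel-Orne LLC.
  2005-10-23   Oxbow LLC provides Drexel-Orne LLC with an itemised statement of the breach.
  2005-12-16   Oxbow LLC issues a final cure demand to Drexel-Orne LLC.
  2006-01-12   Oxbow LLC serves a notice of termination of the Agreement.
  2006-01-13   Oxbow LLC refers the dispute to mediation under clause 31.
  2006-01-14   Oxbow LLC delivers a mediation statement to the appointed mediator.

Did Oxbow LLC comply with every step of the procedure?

Step 1 — 15 and 41 days from 2005-10-02 (when the breach is discovered) are 2005-10-17 and 2005-11-12 respectively; done 2005-10-23, which is between those dates.
Step 2 — 15 and 25 days from 2005-11-27 (end of the 35-day response period, which began when the itemised statement is provided on 2005-10-23) are 2005-12-12 and 2005-12-22 respectively; done 2005-12-16, which is between those dates.
Step 3 — counting 30 days from 2005-12-16 (when the final cure demand is issued) gives a deadline of 2006-01-15; done 2006-01-12 — timely.
Step 4 — counting 78 days from 2006-01-12 (when the termination notice is served) gives a deadline of 2006-03-31; 2006-01-13 is within that limit.
Step 5 — counting 13 days from 2006-01-13 (when the dispute is referred to mediation) gives a deadline of 2006-01-26; done 2006-01-14 — timely.

Yes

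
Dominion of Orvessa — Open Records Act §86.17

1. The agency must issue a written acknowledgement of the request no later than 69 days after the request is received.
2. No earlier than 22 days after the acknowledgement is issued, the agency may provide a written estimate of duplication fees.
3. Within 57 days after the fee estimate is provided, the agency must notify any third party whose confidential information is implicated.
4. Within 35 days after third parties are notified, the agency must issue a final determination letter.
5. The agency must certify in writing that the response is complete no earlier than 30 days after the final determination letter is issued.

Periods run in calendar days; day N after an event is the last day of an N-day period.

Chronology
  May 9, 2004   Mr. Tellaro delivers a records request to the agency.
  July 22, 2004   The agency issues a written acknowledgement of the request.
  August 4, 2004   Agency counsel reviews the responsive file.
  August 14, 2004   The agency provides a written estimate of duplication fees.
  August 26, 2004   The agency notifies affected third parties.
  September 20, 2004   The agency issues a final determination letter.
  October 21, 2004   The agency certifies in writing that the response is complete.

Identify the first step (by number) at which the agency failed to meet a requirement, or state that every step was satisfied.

Step 1 — counting 69 days from May 9, 2004 (when the request is received) gives a deadline of July 17, 2004; not done until July 22, 2004, 5 days after the deadline.
Later steps need not be reached.

Step 1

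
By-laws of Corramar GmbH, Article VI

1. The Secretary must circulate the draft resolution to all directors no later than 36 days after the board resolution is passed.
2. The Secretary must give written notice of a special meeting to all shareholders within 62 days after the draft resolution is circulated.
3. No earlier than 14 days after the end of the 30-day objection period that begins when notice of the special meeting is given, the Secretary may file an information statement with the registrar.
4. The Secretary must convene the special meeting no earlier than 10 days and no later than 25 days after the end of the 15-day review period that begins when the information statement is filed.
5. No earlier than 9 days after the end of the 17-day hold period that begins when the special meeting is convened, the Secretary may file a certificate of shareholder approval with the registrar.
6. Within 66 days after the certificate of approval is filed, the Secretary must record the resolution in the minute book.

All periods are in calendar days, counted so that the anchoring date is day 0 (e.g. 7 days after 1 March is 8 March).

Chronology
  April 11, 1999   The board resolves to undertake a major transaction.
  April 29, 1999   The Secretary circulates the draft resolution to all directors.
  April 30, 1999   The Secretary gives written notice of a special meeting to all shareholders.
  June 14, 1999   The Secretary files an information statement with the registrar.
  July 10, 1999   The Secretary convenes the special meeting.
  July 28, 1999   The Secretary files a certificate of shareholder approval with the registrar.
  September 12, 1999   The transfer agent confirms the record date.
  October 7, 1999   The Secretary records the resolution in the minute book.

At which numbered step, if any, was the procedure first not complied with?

(1) due by April 11, 1999 + 36 days = May 17, 1999; done April 29, 1999 — timely.
(2) due by April 29, 1999 + 62 days = June 30, 1999; April 30, 1999 is within that limit.
(3) permitted from May 30, 1999 + 14 days = June 13, 1999 onward; done June 14, 1999, after the minimum wait.
(4) the permitted window runs from June 29, 1999 + 10 = July 9, 1999 to June 29, 1999 + 25 = July 24, 1999; July 10, 1999 falls inside that range.
(5) permitted from July 27, 1999 + 9 days = August 5, 1999 onward; acted on July 28, 1999, 8 days prematurely.
Later steps need not be reached.

Step 5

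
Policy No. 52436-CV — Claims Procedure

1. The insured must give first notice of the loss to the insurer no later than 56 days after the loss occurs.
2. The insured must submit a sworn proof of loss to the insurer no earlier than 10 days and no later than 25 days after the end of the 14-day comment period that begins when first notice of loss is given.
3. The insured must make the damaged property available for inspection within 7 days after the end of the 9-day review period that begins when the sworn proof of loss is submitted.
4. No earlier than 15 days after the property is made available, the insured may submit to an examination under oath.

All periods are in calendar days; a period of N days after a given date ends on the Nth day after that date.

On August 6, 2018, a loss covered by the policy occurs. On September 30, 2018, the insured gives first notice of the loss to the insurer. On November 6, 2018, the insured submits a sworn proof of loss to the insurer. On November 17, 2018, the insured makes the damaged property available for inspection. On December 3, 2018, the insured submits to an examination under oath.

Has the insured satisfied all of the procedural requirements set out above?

(1) due by August 6, 2018 + 56 days = October 1, 2018; September 30, 2018 is within that limit.
(2) the permitted window runs from October 14, 2018 + 10 = October 24, 2018 to October 14, 2018 + 25 = November 8, 2018; November 6, 2018 falls inside that range.
(3) due by November 15, 2018 + 7 days = November 22, 2018; done November 17, 2018 — timely.
(4) permitted from November 17, 2018 + 15 days = December 2, 2018 onward; done December 3, 2018, after the minimum wait.

Yes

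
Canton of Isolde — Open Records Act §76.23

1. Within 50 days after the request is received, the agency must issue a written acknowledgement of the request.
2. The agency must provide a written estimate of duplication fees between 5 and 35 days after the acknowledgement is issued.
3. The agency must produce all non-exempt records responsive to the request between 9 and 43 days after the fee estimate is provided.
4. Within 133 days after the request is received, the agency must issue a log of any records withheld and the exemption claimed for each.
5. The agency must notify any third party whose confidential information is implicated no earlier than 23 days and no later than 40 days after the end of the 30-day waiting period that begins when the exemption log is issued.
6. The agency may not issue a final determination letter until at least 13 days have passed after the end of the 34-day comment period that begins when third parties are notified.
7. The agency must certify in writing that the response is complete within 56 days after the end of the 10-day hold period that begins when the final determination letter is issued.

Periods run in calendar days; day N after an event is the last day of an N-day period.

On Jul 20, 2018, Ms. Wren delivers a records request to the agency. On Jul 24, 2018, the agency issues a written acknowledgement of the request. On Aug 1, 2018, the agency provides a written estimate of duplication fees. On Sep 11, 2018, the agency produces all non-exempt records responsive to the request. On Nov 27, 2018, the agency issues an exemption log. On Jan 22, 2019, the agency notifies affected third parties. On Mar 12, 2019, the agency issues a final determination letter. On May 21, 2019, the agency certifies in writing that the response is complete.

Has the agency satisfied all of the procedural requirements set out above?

Step 1 — counting 50 days from Jul 20, 2018 (when the request is received) gives a deadline of Sep 8, 2018; completed Jul 24, 2018, before the deadline.
Step 2 — 5 and 35 days from Jul 24, 2018 (when the acknowledgement is issued) are Jul 29, 2018 and Aug 28, 2018 respectively; done Aug 1, 2018, which is between those dates.
Step 3 — 9 and 43 days from Aug 1, 2018 (when the fee estimate is provided) are Aug 10, 2018 and Sep 13, 2018 respectively; done Sep 11, 2018, which is between those dates.
Step 4 — counting 133 days from Jul 20, 2018 (when the request is received) gives a deadline of Nov 30, 2018; done Nov 27, 2018 — timely.
Step 5 — 23 and 40 days from Dec 27, 2018 (end of the 30-day waiting period, which began when the exemption log is issued on Nov 27, 2018) are Jan 19, 2019 and Feb 5, 2019 respectively; Jan 22, 2019 falls inside that range.
Step 6 — must wait 13 days from Feb 25, 2019 (end of the 34-day comment period, which began when third parties are notified on Jan 22, 2019), so not before Mar 10, 2019; Mar 12, 2019 is on or after that date.
Step 7 — counting 56 days from Mar 22, 2019 (end of the 10-day hold period, which began when the final determination letter is issued on Mar 12, 2019) gives a deadline of May 17, 2019; not done until May 21, 2019, 4 days after the deadline.
The analysis stops there.

No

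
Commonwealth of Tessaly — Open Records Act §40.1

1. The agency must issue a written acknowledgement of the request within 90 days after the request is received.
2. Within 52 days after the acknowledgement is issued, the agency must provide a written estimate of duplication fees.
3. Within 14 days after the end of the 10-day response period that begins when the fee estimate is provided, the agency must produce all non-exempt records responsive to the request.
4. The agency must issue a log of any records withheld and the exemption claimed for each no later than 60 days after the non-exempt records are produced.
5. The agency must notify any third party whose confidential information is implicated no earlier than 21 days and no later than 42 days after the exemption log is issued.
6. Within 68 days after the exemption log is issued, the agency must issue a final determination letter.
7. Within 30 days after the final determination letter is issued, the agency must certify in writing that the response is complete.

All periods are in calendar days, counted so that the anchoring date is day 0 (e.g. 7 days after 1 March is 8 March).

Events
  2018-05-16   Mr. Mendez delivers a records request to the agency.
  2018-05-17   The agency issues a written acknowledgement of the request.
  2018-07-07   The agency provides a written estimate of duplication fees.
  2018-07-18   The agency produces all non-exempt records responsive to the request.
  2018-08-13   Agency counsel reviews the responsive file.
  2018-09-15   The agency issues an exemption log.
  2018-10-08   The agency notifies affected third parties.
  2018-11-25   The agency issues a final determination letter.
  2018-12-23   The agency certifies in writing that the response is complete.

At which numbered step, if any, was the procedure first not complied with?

(1) due by 2018-05-16 + 90 days = 2018-08-14; completed 2018-05-17, before the deadline.
(2) due by 2018-05-17 + 52 days = 2018-07-08; completed 2018-07-07, before the deadline.
(3) due by 2018-07-17 + 14 days = 2018-07-31; 2018-07-18 is within that limit.
(4) due by 2018-07-18 + 60 days = 2018-09-16; done 2018-09-15 — timely.
(5) the permitted window runs from 2018-09-15 + 21 = 2018-10-06 to 2018-09-15 + 42 = 2018-10-27; 2018-10-08 falls inside that range.
(6) due by 2018-09-15 + 68 days = 2018-11-22; not done until 2018-11-25, 3 days after the deadline.

Step 6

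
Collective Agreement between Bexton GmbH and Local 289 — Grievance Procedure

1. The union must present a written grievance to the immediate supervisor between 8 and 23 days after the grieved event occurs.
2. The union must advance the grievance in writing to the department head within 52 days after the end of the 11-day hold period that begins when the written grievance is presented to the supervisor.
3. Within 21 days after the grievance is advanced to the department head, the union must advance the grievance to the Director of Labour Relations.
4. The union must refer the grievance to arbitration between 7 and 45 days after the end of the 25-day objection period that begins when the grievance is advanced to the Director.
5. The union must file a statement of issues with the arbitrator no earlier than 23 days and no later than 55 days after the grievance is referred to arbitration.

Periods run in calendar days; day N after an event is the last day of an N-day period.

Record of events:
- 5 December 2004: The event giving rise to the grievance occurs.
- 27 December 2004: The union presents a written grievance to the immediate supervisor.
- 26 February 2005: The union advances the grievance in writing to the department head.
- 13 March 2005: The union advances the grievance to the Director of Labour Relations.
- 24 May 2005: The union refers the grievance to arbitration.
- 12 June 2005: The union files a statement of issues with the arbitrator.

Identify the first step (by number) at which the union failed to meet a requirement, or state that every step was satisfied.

Step 1: the window is 8–23 days after 5 December 2004 (when the grieved event occurs), so 13 December 2004 through 28 December 2004; 27 December 2004 falls inside that range.
Step 2: 52 days after 7 January 2005 (end of the 11-day hold period, which began when the written grievance is presented to the supervisor on 27 December 2004) is 28 February 2005; done 26 February 2005 — timely.
Step 3: 21 days after 26 February 2005 (when the grievance is advanced to the department head) is 19 March 2005; done 13 March 2005 — timely.
Step 4: the window is 7–45 days after 7 April 2005 (end of the 25-day objection period, which began when the grievance is advanced to the Director on 13 March 2005), so 14 April 2005 through 22 May 2005; 24 May 2005 is 2 days past the end of the window.
Later steps need not be reached.

Step 4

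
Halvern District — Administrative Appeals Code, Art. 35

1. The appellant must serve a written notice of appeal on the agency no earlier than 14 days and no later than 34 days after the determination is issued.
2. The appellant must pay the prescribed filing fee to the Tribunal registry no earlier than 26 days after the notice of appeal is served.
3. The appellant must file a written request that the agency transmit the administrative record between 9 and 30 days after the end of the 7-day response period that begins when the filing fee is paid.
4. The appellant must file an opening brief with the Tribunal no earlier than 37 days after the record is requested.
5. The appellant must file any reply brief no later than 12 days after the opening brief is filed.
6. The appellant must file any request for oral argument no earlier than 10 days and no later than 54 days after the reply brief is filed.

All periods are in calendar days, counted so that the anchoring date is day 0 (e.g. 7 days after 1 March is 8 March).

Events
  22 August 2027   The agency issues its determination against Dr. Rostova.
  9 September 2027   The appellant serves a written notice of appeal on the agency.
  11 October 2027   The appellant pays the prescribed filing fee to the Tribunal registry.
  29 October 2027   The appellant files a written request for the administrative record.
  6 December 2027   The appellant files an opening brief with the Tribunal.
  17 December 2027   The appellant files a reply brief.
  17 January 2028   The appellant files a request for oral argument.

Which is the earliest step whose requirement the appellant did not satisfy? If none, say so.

Step 1 — 14 and 34 days from 22 August 2027 (when the determination is issued) are 5 September 2027 and 25 September 2027 respectively; 9 September 2027 falls inside that range.
Step 2 — must wait 26 days from 9 September 2027 (when the notice of appeal is served), so not before 5 October 2027; 11 October 2027 is on or after that date.
Step 3 — 9 and 30 days from 18 October 2027 (end of the 7-day response period, which began when the filing fee is paid on 11 October 2027) are 27 October 2027 and 17 November 2027 respectively; done 29 October 2027 — within the window.
Step 4 — must wait 37 days from 29 October 2027 (when the record is requested), so not before 5 December 2027; 6 December 2027 is on or after that date.
Step 5 — counting 12 days from 6 December 2027 (when the opening brief is filed) gives a deadline of 18 December 2027; done 17 December 2027 — timely.
Step 6 — 10 and 54 days from 17 December 2027 (when the reply brief is filed) are 27 December 2027 and 9 February 2028 respectively; 17 January 2028 falls inside that range.

None — every step was satisfied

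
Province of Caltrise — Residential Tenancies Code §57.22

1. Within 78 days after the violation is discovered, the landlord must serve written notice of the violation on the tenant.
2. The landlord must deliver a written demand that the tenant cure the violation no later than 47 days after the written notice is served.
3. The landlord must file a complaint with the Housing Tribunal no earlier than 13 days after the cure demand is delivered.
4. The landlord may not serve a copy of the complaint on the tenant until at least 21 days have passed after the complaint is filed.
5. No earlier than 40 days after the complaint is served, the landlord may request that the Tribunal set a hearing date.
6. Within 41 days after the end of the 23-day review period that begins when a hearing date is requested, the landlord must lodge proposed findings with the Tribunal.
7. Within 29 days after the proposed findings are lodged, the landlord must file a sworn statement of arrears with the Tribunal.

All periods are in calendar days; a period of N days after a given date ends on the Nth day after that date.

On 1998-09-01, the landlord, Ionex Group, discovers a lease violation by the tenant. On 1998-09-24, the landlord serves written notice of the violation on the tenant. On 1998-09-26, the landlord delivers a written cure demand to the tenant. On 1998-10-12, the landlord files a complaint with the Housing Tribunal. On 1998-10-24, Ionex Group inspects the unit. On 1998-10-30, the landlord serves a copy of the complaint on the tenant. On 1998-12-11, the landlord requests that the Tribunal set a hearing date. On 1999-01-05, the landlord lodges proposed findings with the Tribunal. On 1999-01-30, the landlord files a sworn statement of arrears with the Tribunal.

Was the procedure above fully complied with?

(1) due by 1998-09-01 + 78 days = 1998-11-18; done 1998-09-24 — timely.
(2) due by 1998-09-24 + 47 days = 1998-11-10; completed 1998-09-26, before the deadline.
(3) permitted from 1998-09-26 + 13 days = 1998-10-09 onward; done 1998-10-12, after the minimum wait.
(4) permitted from 1998-10-12 + 21 days = 1998-11-02 onward; done 1998-10-30 — 3 days too early.

No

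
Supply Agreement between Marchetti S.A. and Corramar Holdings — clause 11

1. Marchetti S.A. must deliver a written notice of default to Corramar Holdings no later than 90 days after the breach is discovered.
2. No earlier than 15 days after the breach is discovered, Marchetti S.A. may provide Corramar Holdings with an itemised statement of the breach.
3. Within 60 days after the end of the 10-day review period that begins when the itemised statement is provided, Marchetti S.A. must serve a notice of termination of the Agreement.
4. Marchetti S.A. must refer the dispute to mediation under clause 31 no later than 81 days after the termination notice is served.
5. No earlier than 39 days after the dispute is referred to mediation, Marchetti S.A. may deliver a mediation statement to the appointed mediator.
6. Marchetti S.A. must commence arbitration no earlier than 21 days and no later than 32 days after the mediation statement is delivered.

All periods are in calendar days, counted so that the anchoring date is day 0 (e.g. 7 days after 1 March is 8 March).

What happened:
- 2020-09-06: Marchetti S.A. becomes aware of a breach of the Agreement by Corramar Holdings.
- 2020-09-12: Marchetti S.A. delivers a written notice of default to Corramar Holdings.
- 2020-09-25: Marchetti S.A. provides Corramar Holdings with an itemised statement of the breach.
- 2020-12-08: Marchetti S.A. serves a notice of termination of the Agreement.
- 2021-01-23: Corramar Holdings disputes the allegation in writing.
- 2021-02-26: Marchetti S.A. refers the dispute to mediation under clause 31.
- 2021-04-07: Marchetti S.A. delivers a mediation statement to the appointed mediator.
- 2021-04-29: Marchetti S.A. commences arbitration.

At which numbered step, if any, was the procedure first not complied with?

Step 3

(1) due by 2020-09-06 + 90 days = 2020-12-05; completed 2020-09-12, before the deadline.
(2) permitted from 2020-09-06 + 15 days = 2020-09-21 onward; 2020-09-25 is on or after that date.
(3) due by 2020-10-05 + 60 days = 2020-12-04; done 2020-12-08 — 4 days late.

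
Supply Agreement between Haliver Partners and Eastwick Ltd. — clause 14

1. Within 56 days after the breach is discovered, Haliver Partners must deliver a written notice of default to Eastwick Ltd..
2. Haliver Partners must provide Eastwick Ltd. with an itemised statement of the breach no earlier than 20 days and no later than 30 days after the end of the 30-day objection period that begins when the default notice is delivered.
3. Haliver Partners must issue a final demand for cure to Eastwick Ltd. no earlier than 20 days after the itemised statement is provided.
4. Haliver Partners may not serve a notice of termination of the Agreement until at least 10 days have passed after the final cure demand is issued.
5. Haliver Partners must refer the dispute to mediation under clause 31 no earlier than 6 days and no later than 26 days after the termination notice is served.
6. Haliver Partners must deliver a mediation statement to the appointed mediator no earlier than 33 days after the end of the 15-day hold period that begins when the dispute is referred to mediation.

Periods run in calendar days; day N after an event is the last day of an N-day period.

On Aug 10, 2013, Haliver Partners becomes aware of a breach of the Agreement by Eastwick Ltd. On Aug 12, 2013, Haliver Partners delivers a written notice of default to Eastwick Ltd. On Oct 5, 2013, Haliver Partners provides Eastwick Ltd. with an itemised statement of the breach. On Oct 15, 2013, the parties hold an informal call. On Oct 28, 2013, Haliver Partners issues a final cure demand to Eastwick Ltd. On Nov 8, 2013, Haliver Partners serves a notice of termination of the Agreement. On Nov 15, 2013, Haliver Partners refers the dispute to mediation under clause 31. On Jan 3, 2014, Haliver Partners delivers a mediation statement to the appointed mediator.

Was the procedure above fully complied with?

Step 1 — counting 56 days from Aug 10, 2013 (when the breach is discovered) gives a deadline of Oct 5, 2013; Aug 12, 2013 is within that limit.
Step 2 — 20 and 30 days from Sep 11, 2013 (end of the 30-day objection period, which began when the default notice is delivered on Aug 12, 2013) are Oct 1, 2013 and Oct 11, 2013 respectively; done Oct 5, 2013, which is between those dates.
Step 3 — must wait 20 days from Oct 5, 2013 (when the itemised statement is provided), so not before Oct 25, 2013; done Oct 28, 2013 — permitted.
Step 4 — must wait 10 days from Oct 28, 2013 (when the final cure demand is issued), so not before Nov 7, 2013; Nov 8, 2013 is on or after that date.
Step 5 — 6 and 26 days from Nov 8, 2013 (when the termination notice is served) are Nov 14, 2013 and Dec 4, 2013 respectively; done Nov 15, 2013 — within the window.
Step 6 — must wait 33 days from Nov 30, 2013 (end of the 15-day hold period, which began when the dispute is referred to mediation on Nov 15, 2013), so not before Jan 2, 2014; Jan 3, 2014 is on or after that date.

Yes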